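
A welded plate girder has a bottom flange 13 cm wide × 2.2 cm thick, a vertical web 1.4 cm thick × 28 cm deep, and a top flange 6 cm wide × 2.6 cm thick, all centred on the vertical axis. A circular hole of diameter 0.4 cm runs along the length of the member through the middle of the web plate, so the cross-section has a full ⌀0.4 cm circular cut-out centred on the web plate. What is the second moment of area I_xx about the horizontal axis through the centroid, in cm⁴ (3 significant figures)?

Split into non-overlapping primitives; take the origin at the lower-left of the bounding box.
Bottom plate: 13 × 2.2, A = 28.6 cm², y = 1.1 cm, Ī = 11.535 cm⁴.
Web plate: 1.4 × 28, A = 39.2 cm², y = 16.2 cm, Ī = 2561.1 cm⁴.
Top plate: 6 × 2.6, A = 15.6 cm², y = 31.5 cm, Ī = 8.788 cm⁴.
Hole (subtracted): ⌀0.4, A = 0.12566 cm², y = 16.2 cm, Ī = 0.0012566 cm⁴.
Centroid: ȳ = ΣA·y / ΣA = 13.88 cm.
Transfer each piece to the horizontal axis through the centroid using Ī + A·d² with d = y − 13.88:
  bottom plate: d = -12.78 cm → contributes +4682.9 cm⁴
  web plate: d = 2.3198 cm → contributes +2 772 cm⁴
  top plate: d = 17.62 cm → contributes +4851.9 cm⁴
  hole: d = 2.3198 cm → contributes −0.67751 cm⁴
Total I = 12 306 cm⁴.

I_xx ≈ 1.23 × 10⁴ cm⁴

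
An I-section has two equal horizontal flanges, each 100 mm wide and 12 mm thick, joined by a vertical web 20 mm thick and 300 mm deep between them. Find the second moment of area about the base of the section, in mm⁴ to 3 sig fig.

Break the section into simple shapes (no overlaps), measuring from the bottom-left corner of the bounding box.
Bottom flange: 100 × 12, A = 1 200 mm², y = 6 mm, Ī = 14 400 mm⁴.
Web: 20 × 300, A = 6 000 mm², y = 162 mm, Ī = 45 000 000 mm⁴.
Top flange: 100 × 12, A = 1 200 mm², y = 318 mm, Ī = 14 400 mm⁴.
Transfer each piece to the bottom edge using Ī + A·d² with d = y − 0:
  bottom flange: d = 6 mm → contributes +57 600 mm⁴
  web: d = 162 mm → contributes +202 464 000 mm⁴
  top flange: d = 318 mm → contributes +121 363 200 mm⁴
Total I = 323 884 800 mm⁴.

I_base ≈ 3.24 × 10⁸ mm⁴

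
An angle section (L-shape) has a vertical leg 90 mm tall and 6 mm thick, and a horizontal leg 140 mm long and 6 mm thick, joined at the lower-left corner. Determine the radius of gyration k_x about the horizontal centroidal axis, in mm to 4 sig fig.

k_x ≈ 26.40 mm

Break the section into simple shapes (no overlaps), measuring from the bottom-left corner of the bounding box.
Vertical leg: 6 × 90, A = 540 mm², y = 45 mm, Ī = 364 500 mm⁴.
Horizontal leg (remainder): 134 × 6, A = 804 mm², y = 3 mm, Ī = 2 412 mm⁴.
Centroid: ȳ = ΣA·y / ΣA = 19.875 mm.
Transfer each piece to the horizontal centroidal axis using Ī + A·d² with d = y − 19.875:
  vertical leg: d = 25.125 mm → contributes +705 383 mm⁴
  horizontal leg (remainder): d = -16.875 mm → contributes +231 364 mm⁴
Total I = 936 747 mm⁴.
Radius of gyration: k = √(I/A) = √(936 747 / 1 344) = 26.4005 mm.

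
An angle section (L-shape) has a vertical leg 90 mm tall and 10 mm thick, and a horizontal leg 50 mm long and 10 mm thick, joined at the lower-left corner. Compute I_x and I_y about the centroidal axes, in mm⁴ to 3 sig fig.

I_x ≈ 1.05 × 10⁶ mm⁴, I_y ≈ 2.34 × 10⁵ mm⁴

Treat the section as a set of non-overlapping primitives; coordinates are from the bounding-box lower-left.
Vertical leg: 10 × 90, A = 900 mm², y = 45 mm, Ī = 607 500 mm⁴.
Horizontal leg (remainder): 40 × 10, A = 400 mm², y = 5 mm, Ī = 3333.3 mm⁴.
Centroid: ȳ = ΣA·y / ΣA = 32.692 mm.
Transfer each piece to the centroidal x-axis using Ī + A·d² with d = y − 32.692:
  vertical leg: d = 12.308 mm → contributes +743 831 mm⁴
  horizontal leg (remainder): d = -27.692 mm → contributes +310 079 mm⁴
Total I = 1 053 910 mm⁴.
For the y-axis: x̄ = 12.692 mm.
Repeating about the centroidal y-axis gives I_y = 233 910 mm⁴.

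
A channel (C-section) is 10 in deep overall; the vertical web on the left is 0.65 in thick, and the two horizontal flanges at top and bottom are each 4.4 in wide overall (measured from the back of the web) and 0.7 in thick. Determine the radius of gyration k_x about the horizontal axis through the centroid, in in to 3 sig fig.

Break the section into simple shapes (no overlaps), measuring from the bottom-left corner of the bounding box.
Web: 0.65 × 10, A = 6.5 in², y = 5 in, Ī = 54.167 in⁴.
Top flange (beyond web): 3.75 × 0.7, A = 2.625 in², y = 9.65 in, Ī = 0.10719 in⁴.
Bottom flange (beyond web): 3.75 × 0.7, A = 2.625 in², y = 0.35 in, Ī = 0.10719 in⁴.
By symmetry the centroid is at mid-height, ȳ = 5 in.
Transfer each piece to the horizontal axis through the centroid using Ī + A·d² with d = y − 5:
  web: d = 0 in → contributes +54.167 in⁴
  top flange (beyond web): d = 4.65 in → contributes +56.866 in⁴
  bottom flange (beyond web): d = -4.65 in → contributes +56.866 in⁴
Total I = 167.9 in⁴.
Radius of gyration: k = √(I/A) = √(167.9 / 11.75) = 3.7801 in.

k_x ≈ 3.78 in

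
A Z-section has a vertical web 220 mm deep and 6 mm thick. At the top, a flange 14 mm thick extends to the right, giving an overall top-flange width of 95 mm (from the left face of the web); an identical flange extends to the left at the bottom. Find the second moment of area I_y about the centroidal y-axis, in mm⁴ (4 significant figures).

I_y ≈ 7.271 × 10⁶ mm⁴

Decompose the section into non-overlapping parts with the origin at the bottom-left of its bounding rectangle.
Web: 6 × 220, A = 1 320 mm², x = 92 mm, Ī = 3 960 mm⁴.
Top flange (beyond web): 89 × 14, A = 1 246 mm², x = 139.5 mm, Ī = 822 464 mm⁴.
Bottom flange (beyond web): 89 × 14, A = 1 246 mm², x = 44.5 mm, Ī = 822 464 mm⁴.
Centroid: x̄ = ΣA·x / ΣA = 92 mm.
Transfer each piece to the centroidal y-axis using Ī + A·d² with d = x − 92:
  web: d = 0 mm → contributes +3 960 mm⁴
  top flange (beyond web): d = 47.5 mm → contributes +3 633 751 mm⁴
  bottom flange (beyond web): d = -47.5 mm → contributes +3 633 751 mm⁴
Total I = 7 271 463 mm⁴.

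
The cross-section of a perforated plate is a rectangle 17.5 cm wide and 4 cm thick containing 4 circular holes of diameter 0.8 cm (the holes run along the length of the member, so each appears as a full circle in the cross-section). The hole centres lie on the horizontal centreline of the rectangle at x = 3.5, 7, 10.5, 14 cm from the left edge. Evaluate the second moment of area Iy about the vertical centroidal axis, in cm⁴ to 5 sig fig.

Decompose the section into non-overlapping parts with the origin at the bottom-left of its bounding rectangle.
Plate: 17.5 × 4, A = 70 cm², x = 8.75 cm, Ī = 1786.458 cm⁴.
Hole 1 (subtracted): ⌀0.8, A = 0.5026548 cm², x = 3.5 cm, Ī = 0.02010619 cm⁴.
Hole 2 (subtracted): ⌀0.8, A = 0.5026548 cm², x = 7 cm, Ī = 0.02010619 cm⁴.
Hole 3 (subtracted): ⌀0.8, A = 0.5026548 cm², x = 10.5 cm, Ī = 0.02010619 cm⁴.
Hole 4 (subtracted): ⌀0.8, A = 0.5026548 cm², x = 14 cm, Ī = 0.02010619 cm⁴.
By symmetry the centroid is at mid-width, x̄ = 8.75 cm.
Transfer each piece to the vertical centroidal axis using Ī + A·d² with d = x − 8.75:
  plate: d = 0 cm → contributes +1786.458 cm⁴
  hole 1: d = -5.25 cm → contributes −13.87453 cm⁴
  hole 2: d = -1.75 cm → contributes −1.559487 cm⁴
  hole 3: d = 1.75 cm → contributes −1.559487 cm⁴
  hole 4: d = 5.25 cm → contributes −13.87453 cm⁴
Total I = 1755.59 cm⁴.

Iy ≈ 1755.6 cm⁴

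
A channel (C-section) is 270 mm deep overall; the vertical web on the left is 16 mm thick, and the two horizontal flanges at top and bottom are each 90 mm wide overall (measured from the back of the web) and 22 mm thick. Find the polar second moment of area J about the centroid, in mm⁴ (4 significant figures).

J ≈ 8.178 × 10⁷ mm⁴

Break the section into simple shapes (no overlaps), measuring from the bottom-left corner of the bounding box.
Web: 16 × 270, A = 4 320 mm², y = 135 mm, Ī = 26 244 000 mm⁴.
Top flange (beyond web): 74 × 22, A = 1 628 mm², y = 259 mm, Ī = 65662.7 mm⁴.
Bottom flange (beyond web): 74 × 22, A = 1 628 mm², y = 11 mm, Ī = 65662.7 mm⁴.
By symmetry the centroid is at mid-height, ȳ = 135 mm.
Transfer each piece to the centroidal x-axis using Ī + A·d² with d = y − 135:
  web: d = 0 mm → contributes +26 244 000 mm⁴
  top flange (beyond web): d = 124 mm → contributes +25 097 791 mm⁴
  bottom flange (beyond web): d = -124 mm → contributes +25 097 791 mm⁴
Total I = 76 439 581 mm⁴.
For the y-axis: x̄ = 27.34 mm.
Repeating about the centroidal y-axis gives I_y = 5 337 681 mm⁴.
Polar second moment: J = I_x + I_y = 81 777 263 mm⁴.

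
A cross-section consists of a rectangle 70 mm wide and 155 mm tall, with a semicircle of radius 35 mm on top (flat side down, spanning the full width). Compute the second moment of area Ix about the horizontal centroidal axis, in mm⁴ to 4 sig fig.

Ix ≈ 3.583 × 10⁷ mm⁴

Treat the section as a set of non-overlapping primitives; coordinates are from the bounding-box lower-left.
Rectangular body: 70 × 155, A = 10 850 mm², y = 77.5 mm, Ī = 21 722 604 mm⁴.
Semicircular cap: semicircle r = 35, A = 1924.23 mm², y = 169.854 mm, Ī = 164 704 mm⁴.
Centroid: ȳ = ΣA·y / ΣA = 91.4117 mm.
Transfer each piece to the horizontal centroidal axis using Ī + A·d² with d = y − 91.4117:
  rectangular body: d = -13.9117 mm → contributes +23 822 454 mm⁴
  semicircular cap: d = 78.4428 mm → contributes +12 004 986 mm⁴
Total I = 35 827 440 mm⁴.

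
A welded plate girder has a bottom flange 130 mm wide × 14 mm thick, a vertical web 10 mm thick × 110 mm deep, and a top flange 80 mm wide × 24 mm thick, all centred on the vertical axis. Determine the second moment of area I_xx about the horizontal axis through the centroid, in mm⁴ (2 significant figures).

Split into non-overlapping primitives; take the origin at the lower-left of the bounding box.
Bottom plate: 130 × 14, A = 1 820 mm², y = 7 mm, Ī = 29 727 mm⁴.
Web plate: 10 × 110, A = 1 100 mm², y = 69 mm, Ī = 1 109 167 mm⁴.
Top plate: 80 × 24, A = 1 920 mm², y = 136 mm, Ī = 92 160 mm⁴.
Centroid: ȳ = ΣA·y / ΣA = 72.26 mm.
Transfer each piece to the horizontal axis through the centroid using Ī + A·d² with d = y − 72.26:
  bottom plate: d = -65.26 mm → contributes +7 781 926 mm⁴
  web plate: d = -3.264 mm → contributes +1 120 889 mm⁴
  top plate: d = 63.74 mm → contributes +7 891 620 mm⁴
Total I = 16 794 435 mm⁴.

I_xx ≈ 1.7 × 10⁷ mm⁴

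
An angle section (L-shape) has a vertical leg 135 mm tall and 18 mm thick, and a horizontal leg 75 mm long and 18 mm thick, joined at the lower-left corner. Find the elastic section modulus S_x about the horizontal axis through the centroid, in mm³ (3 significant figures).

Treat the section as a set of non-overlapping primitives; coordinates are from the bounding-box lower-left.
Vertical leg: 18 × 135, A = 2 430 mm², y = 67.5 mm, Ī = 3 690 563 mm⁴.
Horizontal leg (remainder): 57 × 18, A = 1 026 mm², y = 9 mm, Ī = 27 702 mm⁴.
Centroid: ȳ = ΣA·y / ΣA = 50.133 mm.
Transfer each piece to the horizontal axis through the centroid using Ī + A·d² with d = y − 50.133:
  vertical leg: d = 17.367 mm → contributes +4 423 497 mm⁴
  horizontal leg (remainder): d = -41.133 mm → contributes +1 763 600 mm⁴
Total I = 6 187 097 mm⁴.
Extreme fibre distance c = 84.867 mm; S = I/c = 72 903 mm³.

S_x ≈ 7.29 × 10⁴ mm³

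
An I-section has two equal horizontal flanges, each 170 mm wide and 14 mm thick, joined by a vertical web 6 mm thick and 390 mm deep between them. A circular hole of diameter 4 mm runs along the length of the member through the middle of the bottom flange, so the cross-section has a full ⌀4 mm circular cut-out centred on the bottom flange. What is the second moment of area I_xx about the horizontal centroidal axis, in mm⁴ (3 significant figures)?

I_xx ≈ 2.23 × 10⁸ mm⁴

Split into non-overlapping primitives; take the origin at the lower-left of the bounding box.
Bottom flange: 170 × 14, A = 2 380 mm², y = 7 mm, Ī = 38 873 mm⁴.
Web: 6 × 390, A = 2 340 mm², y = 209 mm, Ī = 29 659 500 mm⁴.
Top flange: 170 × 14, A = 2 380 mm², y = 411 mm, Ī = 38 873 mm⁴.
Hole (subtracted): ⌀4, A = 12.566 mm², y = 7 mm, Ī = 12.566 mm⁴.
Centroid: ȳ = ΣA·y / ΣA = 209.36 mm.
Transfer each piece to the horizontal centroidal axis using Ī + A·d² with d = y − 209.36:
  bottom flange: d = -202.36 mm → contributes +97 497 073 mm⁴
  web: d = -0.35816 mm → contributes +29 659 800 mm⁴
  top flange: d = 201.64 mm → contributes +96 808 324 mm⁴
  hole: d = -202.36 mm → contributes −514 591 mm⁴
Total I = 223 450 607 mm⁴.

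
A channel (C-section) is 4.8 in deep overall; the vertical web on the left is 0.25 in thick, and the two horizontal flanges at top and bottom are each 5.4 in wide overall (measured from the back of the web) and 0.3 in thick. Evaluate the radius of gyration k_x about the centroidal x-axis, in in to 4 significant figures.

k_x ≈ 2.047 in

Decompose the section into non-overlapping parts with the origin at the bottom-left of its bounding rectangle.
Web: 0.25 × 4.8, A = 1.2 in², y = 2.4 in, Ī = 2.304 in⁴.
Top flange (beyond web): 5.15 × 0.3, A = 1.545 in², y = 4.65 in, Ī = 0.0115875 in⁴.
Bottom flange (beyond web): 5.15 × 0.3, A = 1.545 in², y = 0.15 in, Ī = 0.0115875 in⁴.
By symmetry the centroid is at mid-height, ȳ = 2.4 in.
Transfer each piece to the centroidal x-axis using Ī + A·d² with d = y − 2.4:
  web: d = 0 in → contributes +2.304 in⁴
  top flange (beyond web): d = 2.25 in → contributes +7.83315 in⁴
  bottom flange (beyond web): d = -2.25 in → contributes +7.83315 in⁴
Total I = 17.9703 in⁴.
Radius of gyration: k = √(I/A) = √(17.9703 / 4.29) = 2.04668 in.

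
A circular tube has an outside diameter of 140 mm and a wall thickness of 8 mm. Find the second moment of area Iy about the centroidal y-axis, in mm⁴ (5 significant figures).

Split into non-overlapping primitives; take the origin at the lower-left of the bounding box.
Outer circle: ⌀140, A = 15393.8 mm², x = 70 mm, Ī = 18 857 410 mm⁴.
Bore (subtracted): ⌀124, A = 12076.28 mm², x = 70 mm, Ī = 11 605 307 mm⁴.
By symmetry the centroid is at mid-width, x̄ = 70 mm.
All pieces are centred on the centroidal y-axis, so I = ΣĪ (holes subtracted) = 7 252 103 mm⁴.

Iy ≈ 7.2521 × 10⁶ mm⁴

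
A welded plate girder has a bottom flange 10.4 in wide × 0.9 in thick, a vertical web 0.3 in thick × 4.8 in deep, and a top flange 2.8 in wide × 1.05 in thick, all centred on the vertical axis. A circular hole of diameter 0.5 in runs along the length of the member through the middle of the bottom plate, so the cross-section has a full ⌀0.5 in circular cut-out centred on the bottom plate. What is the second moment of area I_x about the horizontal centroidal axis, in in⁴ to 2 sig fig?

Decompose the section into non-overlapping parts with the origin at the bottom-left of its bounding rectangle.
Bottom plate: 10.4 × 0.9, A = 9.36 in², y = 0.45 in, Ī = 0.6318 in⁴.
Web plate: 0.3 × 4.8, A = 1.44 in², y = 3.3 in, Ī = 2.765 in⁴.
Top plate: 2.8 × 1.05, A = 2.94 in², y = 6.225 in, Ī = 0.2701 in⁴.
Hole (subtracted): ⌀0.5, A = 0.1963 in², y = 0.45 in, Ī = 0.003068 in⁴.
Centroid: ȳ = ΣA·y / ΣA = 2.007 in.
Transfer each piece to the horizontal centroidal axis using Ī + A·d² with d = y − 2.007:
  bottom plate: d = -1.557 in → contributes +23.31 in⁴
  web plate: d = 1.293 in → contributes +5.174 in⁴
  top plate: d = 4.218 in → contributes +52.59 in⁴
  hole: d = -1.557 in → contributes −0.4788 in⁴
Total I = 80.59 in⁴.

I_x ≈ 81 in⁴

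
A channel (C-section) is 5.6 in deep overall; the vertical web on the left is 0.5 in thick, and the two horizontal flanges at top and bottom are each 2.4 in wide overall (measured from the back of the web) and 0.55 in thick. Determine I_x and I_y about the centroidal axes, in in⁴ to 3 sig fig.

I_x ≈ 20.7 in⁴, I_y ≈ 2.41 in⁴

Treat the section as a set of non-overlapping primitives; coordinates are from the bounding-box lower-left.
Web: 0.5 × 5.6, A = 2.8 in², y = 2.8 in, Ī = 7.3173 in⁴.
Top flange (beyond web): 1.9 × 0.55, A = 1.045 in², y = 5.325 in, Ī = 0.026343 in⁴.
Bottom flange (beyond web): 1.9 × 0.55, A = 1.045 in², y = 0.275 in, Ī = 0.026343 in⁴.
By symmetry the centroid is at mid-height, ȳ = 2.8 in.
Transfer each piece to the centroidal x-axis using Ī + A·d² with d = y − 2.8:
  web: d = 0 in → contributes +7.3173 in⁴
  top flange (beyond web): d = 2.525 in → contributes +6.6889 in⁴
  bottom flange (beyond web): d = -2.525 in → contributes +6.6889 in⁴
Total I = 20.695 in⁴.
For the y-axis: x̄ = 0.76288 in.
Repeating about the centroidal y-axis gives I_y = 2.4104 in⁴.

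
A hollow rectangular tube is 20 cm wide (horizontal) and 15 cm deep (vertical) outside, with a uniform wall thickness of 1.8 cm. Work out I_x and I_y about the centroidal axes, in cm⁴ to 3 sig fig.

Treat the section as a set of non-overlapping primitives; coordinates are from the bounding-box lower-left.
Outer rectangle: 20 × 15, A = 300 cm², y = 7.5 cm, Ī = 5 625 cm⁴.
Inner void (subtracted): 16.4 × 11.4, A = 186.96 cm², y = 7.5 cm, Ī = 2024.8 cm⁴.
By symmetry the centroid is at mid-height, ȳ = 7.5 cm.
All pieces are centred on the centroidal x-axis, so I = ΣĪ (holes subtracted) = 3600.2 cm⁴.
Repeating about the centroidal y-axis gives I_y = 5809.6 cm⁴.

I_x ≈ 3600 cm⁴, I_y ≈ 5810 cm⁴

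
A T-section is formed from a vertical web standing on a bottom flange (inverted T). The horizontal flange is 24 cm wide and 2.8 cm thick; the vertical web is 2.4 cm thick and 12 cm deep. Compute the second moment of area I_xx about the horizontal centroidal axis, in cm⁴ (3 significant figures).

Decompose the section into non-overlapping parts with the origin at the bottom-left of its bounding rectangle.
Flange: 24 × 2.8, A = 67.2 cm², y = 1.4 cm, Ī = 43.904 cm⁴.
Web: 2.4 × 12, A = 28.8 cm², y = 8.8 cm, Ī = 345.6 cm⁴.
Centroid: ȳ = ΣA·y / ΣA = 3.62 cm.
Transfer each piece to the horizontal centroidal axis using Ī + A·d² with d = y − 3.62:
  flange: d = -2.22 cm → contributes +375.09 cm⁴
  web: d = 5.18 cm → contributes +1118.4 cm⁴
Total I = 1493.5 cm⁴.

I_xx ≈ 1490 cm⁴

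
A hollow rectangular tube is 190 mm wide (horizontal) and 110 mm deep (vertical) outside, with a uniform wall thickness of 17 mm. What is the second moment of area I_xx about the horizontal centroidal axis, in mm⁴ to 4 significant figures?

I_xx ≈ 1.537 × 10⁷ mm⁴

Split into non-overlapping primitives; take the origin at the lower-left of the bounding box.
Outer rectangle: 190 × 110, A = 20 900 mm², y = 55 mm, Ī = 21 074 167 mm⁴.
Inner void (subtracted): 156 × 76, A = 11 856 mm², y = 55 mm, Ī = 5 706 688 mm⁴.
By symmetry the centroid is at mid-height, ȳ = 55 mm.
All pieces are centred on the horizontal centroidal axis, so I = ΣĪ (holes subtracted) = 15 367 479 mm⁴.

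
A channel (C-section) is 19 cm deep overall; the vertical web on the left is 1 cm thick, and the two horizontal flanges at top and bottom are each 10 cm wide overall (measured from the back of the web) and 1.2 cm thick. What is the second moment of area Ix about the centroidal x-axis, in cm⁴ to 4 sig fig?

Split into non-overlapping primitives; take the origin at the lower-left of the bounding box.
Web: 1 × 19, A = 19 cm², y = 9.5 cm, Ī = 571.583 cm⁴.
Top flange (beyond web): 9 × 1.2, A = 10.8 cm², y = 18.4 cm, Ī = 1.296 cm⁴.
Bottom flange (beyond web): 9 × 1.2, A = 10.8 cm², y = 0.6 cm, Ī = 1.296 cm⁴.
By symmetry the centroid is at mid-height, ȳ = 9.5 cm.
Transfer each piece to the centroidal x-axis using Ī + A·d² with d = y − 9.5:
  web: d = 0 cm → contributes +571.583 cm⁴
  top flange (beyond web): d = 8.9 cm → contributes +856.764 cm⁴
  bottom flange (beyond web): d = -8.9 cm → contributes +856.764 cm⁴
Total I = 2285.11 cm⁴.

Ix ≈ 2285 cm⁴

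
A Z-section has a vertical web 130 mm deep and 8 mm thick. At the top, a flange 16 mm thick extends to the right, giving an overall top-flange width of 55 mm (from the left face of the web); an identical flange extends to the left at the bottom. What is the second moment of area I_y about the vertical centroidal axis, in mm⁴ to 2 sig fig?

Split into non-overlapping primitives; take the origin at the lower-left of the bounding box.
Web: 8 × 130, A = 1 040 mm², x = 51 mm, Ī = 5 547 mm⁴.
Top flange (beyond web): 47 × 16, A = 752 mm², x = 78.5 mm, Ī = 138 431 mm⁴.
Bottom flange (beyond web): 47 × 16, A = 752 mm², x = 23.5 mm, Ī = 138 431 mm⁴.
Centroid: x̄ = ΣA·x / ΣA = 51 mm.
Transfer each piece to the vertical centroidal axis using Ī + A·d² with d = x − 51:
  web: d = 0 mm → contributes +5 547 mm⁴
  top flange (beyond web): d = 27.5 mm → contributes +707 131 mm⁴
  bottom flange (beyond web): d = -27.5 mm → contributes +707 131 mm⁴
Total I = 1 419 808 mm⁴.

I_y ≈ 1.4 × 10⁶ mm⁴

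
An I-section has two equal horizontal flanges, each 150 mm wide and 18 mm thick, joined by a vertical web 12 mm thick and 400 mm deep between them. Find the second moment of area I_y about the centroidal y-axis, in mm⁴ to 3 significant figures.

Decompose the section into non-overlapping parts with the origin at the bottom-left of its bounding rectangle.
Bottom flange: 150 × 18, A = 2 700 mm², x = 75 mm, Ī = 5 062 500 mm⁴.
Web: 12 × 400, A = 4 800 mm², x = 75 mm, Ī = 57 600 mm⁴.
Top flange: 150 × 18, A = 2 700 mm², x = 75 mm, Ī = 5 062 500 mm⁴.
By symmetry the centroid is at mid-width, x̄ = 75 mm.
All pieces are centred on the centroidal y-axis, so I = ΣĪ = 10 182 600 mm⁴.

I_y ≈ 1.02 × 10⁷ mm⁴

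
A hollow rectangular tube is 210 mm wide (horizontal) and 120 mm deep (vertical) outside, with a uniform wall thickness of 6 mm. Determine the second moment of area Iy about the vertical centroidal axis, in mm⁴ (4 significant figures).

Treat the section as a set of non-overlapping primitives; coordinates are from the bounding-box lower-left.
Outer rectangle: 210 × 120, A = 25 200 mm², x = 105 mm, Ī = 92 610 000 mm⁴.
Inner void (subtracted): 198 × 108, A = 21 384 mm², x = 105 mm, Ī = 69 861 528 mm⁴.
By symmetry the centroid is at mid-width, x̄ = 105 mm.
All pieces are centred on the vertical centroidal axis, so I = ΣĪ (holes subtracted) = 22 748 472 mm⁴.

Iy ≈ 2.275 × 10⁷ mm⁴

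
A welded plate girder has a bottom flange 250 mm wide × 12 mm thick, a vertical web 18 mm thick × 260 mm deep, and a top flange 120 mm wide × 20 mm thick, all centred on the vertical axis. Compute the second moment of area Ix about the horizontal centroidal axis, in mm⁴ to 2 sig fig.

Ix ≈ 1.3 × 10⁸ mm⁴

Break the section into simple shapes (no overlaps), measuring from the bottom-left corner of the bounding box.
Bottom plate: 250 × 12, A = 3 000 mm², y = 6 mm, Ī = 36 000 mm⁴.
Web plate: 18 × 260, A = 4 680 mm², y = 142 mm, Ī = 26 364 000 mm⁴.
Top plate: 120 × 20, A = 2 400 mm², y = 282 mm, Ī = 80 000 mm⁴.
Centroid: ȳ = ΣA·y / ΣA = 134.9 mm.
Transfer each piece to the horizontal centroidal axis using Ī + A·d² with d = y − 134.9:
  bottom plate: d = -128.9 mm → contributes +49 848 490 mm⁴
  web plate: d = 7.143 mm → contributes +26 602 776 mm⁴
  top plate: d = 147.1 mm → contributes +52 042 449 mm⁴
Total I = 128 493 714 mm⁴.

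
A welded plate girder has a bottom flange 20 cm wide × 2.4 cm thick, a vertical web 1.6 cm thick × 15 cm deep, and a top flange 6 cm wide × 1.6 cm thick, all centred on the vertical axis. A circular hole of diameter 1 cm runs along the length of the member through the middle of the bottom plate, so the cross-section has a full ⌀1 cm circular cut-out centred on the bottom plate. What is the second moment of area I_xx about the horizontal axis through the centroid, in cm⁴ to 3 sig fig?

I_xx ≈ 3350 cm⁴

Break the section into simple shapes (no overlaps), measuring from the bottom-left corner of the bounding box.
Bottom plate: 20 × 2.4, A = 48 cm², y = 1.2 cm, Ī = 23.04 cm⁴.
Web plate: 1.6 × 15, A = 24 cm², y = 9.9 cm, Ī = 450 cm⁴.
Top plate: 6 × 1.6, A = 9.6 cm², y = 18.2 cm, Ī = 2.048 cm⁴.
Hole (subtracted): ⌀1, A = 0.7854 cm², y = 1.2 cm, Ī = 0.049087 cm⁴.
Centroid: ȳ = ΣA·y / ΣA = 5.8031 cm.
Transfer each piece to the horizontal axis through the centroid using Ī + A·d² with d = y − 5.8031:
  bottom plate: d = -4.6031 cm → contributes +1040.1 cm⁴
  web plate: d = 4.0969 cm → contributes +852.82 cm⁴
  top plate: d = 12.397 cm → contributes +1477.4 cm⁴
  hole: d = -4.6031 cm → contributes −16.691 cm⁴
Total I = 3353.6 cm⁴.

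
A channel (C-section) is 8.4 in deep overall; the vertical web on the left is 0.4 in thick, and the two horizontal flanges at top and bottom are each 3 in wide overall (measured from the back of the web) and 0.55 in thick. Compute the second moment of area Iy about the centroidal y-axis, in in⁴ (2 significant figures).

Treat the section as a set of non-overlapping primitives; coordinates are from the bounding-box lower-left.
Web: 0.4 × 8.4, A = 3.36 in², x = 0.2 in, Ī = 0.0448 in⁴.
Top flange (beyond web): 2.6 × 0.55, A = 1.43 in², x = 1.7 in, Ī = 0.8056 in⁴.
Bottom flange (beyond web): 2.6 × 0.55, A = 1.43 in², x = 1.7 in, Ī = 0.8056 in⁴.
Centroid: x̄ = ΣA·x / ΣA = 0.8897 in.
Transfer each piece to the centroidal y-axis using Ī + A·d² with d = x − 0.8897:
  web: d = -0.6897 in → contributes +1.643 in⁴
  top flange (beyond web): d = 0.8103 in → contributes +1.744 in⁴
  bottom flange (beyond web): d = 0.8103 in → contributes +1.744 in⁴
Total I = 5.132 in⁴.

Iy ≈ 5.1 in⁴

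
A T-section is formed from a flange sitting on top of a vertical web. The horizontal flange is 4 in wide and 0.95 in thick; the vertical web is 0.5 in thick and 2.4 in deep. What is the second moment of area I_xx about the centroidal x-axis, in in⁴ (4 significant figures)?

Decompose the section into non-overlapping parts with the origin at the bottom-left of its bounding rectangle.
Flange: 4 × 0.95, A = 3.8 in², y = 2.875 in, Ī = 0.285792 in⁴.
Web: 0.5 × 2.4, A = 1.2 in², y = 1.2 in, Ī = 0.576 in⁴.
Centroid: ȳ = ΣA·y / ΣA = 2.473 in.
Transfer each piece to the centroidal x-axis using Ī + A·d² with d = y − 2.473:
  flange: d = 0.402 in → contributes +0.899887 in⁴
  web: d = -1.273 in → contributes +2.52063 in⁴
Total I = 3.42052 in⁴.

I_xx ≈ 3.421 in⁴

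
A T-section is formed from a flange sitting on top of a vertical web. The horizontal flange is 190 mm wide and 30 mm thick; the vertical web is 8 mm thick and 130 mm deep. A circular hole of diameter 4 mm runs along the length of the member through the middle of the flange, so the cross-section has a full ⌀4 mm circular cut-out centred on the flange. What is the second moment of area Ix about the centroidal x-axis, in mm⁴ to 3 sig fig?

Decompose the section into non-overlapping parts with the origin at the bottom-left of its bounding rectangle.
Flange: 190 × 30, A = 5 700 mm², y = 145 mm, Ī = 427 500 mm⁴.
Web: 8 × 130, A = 1 040 mm², y = 65 mm, Ī = 1 464 667 mm⁴.
Hole (subtracted): ⌀4, A = 12.566 mm², y = 145 mm, Ī = 12.566 mm⁴.
Centroid: ȳ = ΣA·y / ΣA = 132.63 mm.
Transfer each piece to the centroidal x-axis using Ī + A·d² with d = y − 132.63:
  flange: d = 12.367 mm → contributes +1 299 312 mm⁴
  web: d = -67.633 mm → contributes +6 221 820 mm⁴
  hole: d = 12.367 mm → contributes −1934.6 mm⁴
Total I = 7 519 197 mm⁴.

Ix ≈ 7.52 × 10⁶ mm⁴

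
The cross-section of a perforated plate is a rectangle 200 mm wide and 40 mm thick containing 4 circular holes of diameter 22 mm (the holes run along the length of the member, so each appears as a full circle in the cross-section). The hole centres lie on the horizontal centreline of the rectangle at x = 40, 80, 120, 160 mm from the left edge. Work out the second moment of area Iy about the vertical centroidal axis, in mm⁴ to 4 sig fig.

Iy ≈ 2.358 × 10⁷ mm⁴

Break the section into simple shapes (no overlaps), measuring from the bottom-left corner of the bounding box.
Plate: 200 × 40, A = 8 000 mm², x = 100 mm, Ī = 26 666 667 mm⁴.
Hole 1 (subtracted): ⌀22, A = 380.133 mm², x = 40 mm, Ī = 11 499 mm⁴.
Hole 2 (subtracted): ⌀22, A = 380.133 mm², x = 80 mm, Ī = 11 499 mm⁴.
Hole 3 (subtracted): ⌀22, A = 380.133 mm², x = 120 mm, Ī = 11 499 mm⁴.
Hole 4 (subtracted): ⌀22, A = 380.133 mm², x = 160 mm, Ī = 11 499 mm⁴.
By symmetry the centroid is at mid-width, x̄ = 100 mm.
Transfer each piece to the vertical centroidal axis using Ī + A·d² with d = x − 100:
  plate: d = 0 mm → contributes +26 666 667 mm⁴
  hole 1: d = -60 mm → contributes −1 379 977 mm⁴
  hole 2: d = -20 mm → contributes −163 552 mm⁴
  hole 3: d = 20 mm → contributes −163 552 mm⁴
  hole 4: d = 60 mm → contributes −1 379 977 mm⁴
Total I = 23 579 609 mm⁴.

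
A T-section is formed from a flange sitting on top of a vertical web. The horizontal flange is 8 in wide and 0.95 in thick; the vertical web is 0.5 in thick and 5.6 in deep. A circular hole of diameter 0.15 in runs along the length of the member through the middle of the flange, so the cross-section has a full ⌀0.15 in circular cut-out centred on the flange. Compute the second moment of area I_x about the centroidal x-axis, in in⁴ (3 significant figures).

Break the section into simple shapes (no overlaps), measuring from the bottom-left corner of the bounding box.
Flange: 8 × 0.95, A = 7.6 in², y = 6.075 in, Ī = 0.57158 in⁴.
Web: 0.5 × 5.6, A = 2.8 in², y = 2.8 in, Ī = 7.3173 in⁴.
Hole (subtracted): ⌀0.15, A = 0.017671 in², y = 6.075 in, Ī = 0.00002485 in⁴.
Centroid: ȳ = ΣA·y / ΣA = 5.1918 in.
Transfer each piece to the centroidal x-axis using Ī + A·d² with d = y − 5.1918:
  flange: d = 0.88323 in → contributes +6.5003 in⁴
  web: d = -2.3918 in → contributes +23.335 in⁴
  hole: d = 0.88323 in → contributes −0.01381 in⁴
Total I = 29.821 in⁴.

I_x ≈ 29.8 in⁴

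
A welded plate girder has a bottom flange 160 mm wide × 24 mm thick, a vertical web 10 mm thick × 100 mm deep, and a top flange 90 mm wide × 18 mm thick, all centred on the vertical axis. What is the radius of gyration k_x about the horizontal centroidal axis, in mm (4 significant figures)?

Break the section into simple shapes (no overlaps), measuring from the bottom-left corner of the bounding box.
Bottom plate: 160 × 24, A = 3 840 mm², y = 12 mm, Ī = 184 320 mm⁴.
Web plate: 10 × 100, A = 1 000 mm², y = 74 mm, Ī = 833 333 mm⁴.
Top plate: 90 × 18, A = 1 620 mm², y = 133 mm, Ī = 43 740 mm⁴.
Centroid: ȳ = ΣA·y / ΣA = 51.9412 mm.
Transfer each piece to the horizontal centroidal axis using Ī + A·d² with d = y − 51.9412:
  bottom plate: d = -39.9412 mm → contributes +6 310 263 mm⁴
  web plate: d = 22.0588 mm → contributes +1 319 925 mm⁴
  top plate: d = 81.0588 mm → contributes +10 688 003 mm⁴
Total I = 18 318 191 mm⁴.
Radius of gyration: k = √(I/A) = √(18 318 191 / 6 460) = 53.2507 mm.

k_x ≈ 53.25 mm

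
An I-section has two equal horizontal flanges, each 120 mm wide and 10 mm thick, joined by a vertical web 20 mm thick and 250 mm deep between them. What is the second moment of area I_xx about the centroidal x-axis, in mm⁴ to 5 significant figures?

Break the section into simple shapes (no overlaps), measuring from the bottom-left corner of the bounding box.
Bottom flange: 120 × 10, A = 1 200 mm², y = 5 mm, Ī = 10 000 mm⁴.
Web: 20 × 250, A = 5 000 mm², y = 135 mm, Ī = 26 041 667 mm⁴.
Top flange: 120 × 10, A = 1 200 mm², y = 265 mm, Ī = 10 000 mm⁴.
By symmetry the centroid is at mid-height, ȳ = 135 mm.
Transfer each piece to the centroidal x-axis using Ī + A·d² with d = y − 135:
  bottom flange: d = -130 mm → contributes +20 290 000 mm⁴
  web: d = 0 mm → contributes +26 041 667 mm⁴
  top flange: d = 130 mm → contributes +20 290 000 mm⁴
Total I = 66 621 667 mm⁴.

I_xx ≈ 6.6622 × 10⁷ mm⁴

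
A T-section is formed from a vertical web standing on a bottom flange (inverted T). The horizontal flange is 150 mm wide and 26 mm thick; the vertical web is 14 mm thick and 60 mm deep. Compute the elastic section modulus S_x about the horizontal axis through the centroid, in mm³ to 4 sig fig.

Treat the section as a set of non-overlapping primitives; coordinates are from the bounding-box lower-left.
Flange: 150 × 26, A = 3 900 mm², y = 13 mm, Ī = 219 700 mm⁴.
Web: 14 × 60, A = 840 mm², y = 56 mm, Ī = 252 000 mm⁴.
Centroid: ȳ = ΣA·y / ΣA = 20.6203 mm.
Transfer each piece to the horizontal axis through the centroid using Ī + A·d² with d = y − 20.6203:
  flange: d = -7.62025 mm → contributes +446 166 mm⁴
  web: d = 35.3797 mm → contributes +1 303 450 mm⁴
Total I = 1 749 616 mm⁴.
Extreme fibre distance c = 65.3797 mm; S = I/c = 26760.8 mm³.

S_x ≈ 2.676 × 10⁴ mm³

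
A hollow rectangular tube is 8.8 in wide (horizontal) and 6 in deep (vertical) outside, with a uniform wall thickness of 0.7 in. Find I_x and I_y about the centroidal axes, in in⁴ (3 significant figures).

Decompose the section into non-overlapping parts with the origin at the bottom-left of its bounding rectangle.
Outer rectangle: 8.8 × 6, A = 52.8 in², y = 3 in, Ī = 158.4 in⁴.
Inner void (subtracted): 7.4 × 4.6, A = 34.04 in², y = 3 in, Ī = 60.024 in⁴.
By symmetry the centroid is at mid-height, ȳ = 3 in.
All pieces are centred on the centroidal x-axis, so I = ΣĪ (holes subtracted) = 98.376 in⁴.
Repeating about the centroidal y-axis gives I_y = 185.4 in⁴.

I_x ≈ 98.4 in⁴, I_y ≈ 185 in⁴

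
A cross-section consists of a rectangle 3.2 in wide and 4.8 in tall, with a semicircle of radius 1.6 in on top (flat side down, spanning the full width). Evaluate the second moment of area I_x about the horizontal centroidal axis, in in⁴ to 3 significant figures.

I_x ≈ 60.4 in⁴

Break the section into simple shapes (no overlaps), measuring from the bottom-left corner of the bounding box.
Rectangular body: 3.2 × 4.8, A = 15.36 in², y = 2.4 in, Ī = 29.491 in⁴.
Semicircular cap: semicircle r = 1.6, A = 4.0212 in², y = 5.4791 in, Ī = 0.7193 in⁴.
Centroid: ȳ = ΣA·y / ΣA = 3.0388 in.
Transfer each piece to the horizontal centroidal axis using Ī + A·d² with d = y − 3.0388:
  rectangular body: d = -0.63885 in → contributes +35.76 in⁴
  semicircular cap: d = 2.4402 in → contributes +24.664 in⁴
Total I = 60.424 in⁴.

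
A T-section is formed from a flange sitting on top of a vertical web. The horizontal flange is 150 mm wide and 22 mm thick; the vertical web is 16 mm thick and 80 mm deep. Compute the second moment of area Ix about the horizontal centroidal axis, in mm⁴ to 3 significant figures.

Ix ≈ 3.21 × 10⁶ mm⁴

Decompose the section into non-overlapping parts with the origin at the bottom-left of its bounding rectangle.
Flange: 150 × 22, A = 3 300 mm², y = 91 mm, Ī = 133 100 mm⁴.
Web: 16 × 80, A = 1 280 mm², y = 40 mm, Ī = 682 667 mm⁴.
Centroid: ȳ = ΣA·y / ΣA = 76.747 mm.
Transfer each piece to the horizontal centroidal axis using Ī + A·d² with d = y − 76.747:
  flange: d = 14.253 mm → contributes +803 514 mm⁴
  web: d = -36.747 mm → contributes +2 411 079 mm⁴
Total I = 3 214 593 mm⁴.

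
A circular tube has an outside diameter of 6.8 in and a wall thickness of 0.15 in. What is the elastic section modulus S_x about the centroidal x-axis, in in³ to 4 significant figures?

S_x ≈ 5.098 in³

Decompose the section into non-overlapping parts with the origin at the bottom-left of its bounding rectangle.
Outer circle: ⌀6.8, A = 36.3168 in², y = 3.4 in, Ī = 104.956 in⁴.
Bore (subtracted): ⌀6.5, A = 33.1831 in², y = 3.4 in, Ī = 87.6241 in⁴.
By symmetry the centroid is at mid-height, ȳ = 3.4 in.
All pieces are centred on the centroidal x-axis, so I = ΣĪ (holes subtracted) = 17.3315 in⁴.
Extreme fibre distance c = 3.4 in; S = I/c = 5.09751 in³.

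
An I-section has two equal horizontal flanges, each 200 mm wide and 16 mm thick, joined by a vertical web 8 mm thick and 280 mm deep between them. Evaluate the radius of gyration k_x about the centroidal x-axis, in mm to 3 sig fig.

Split into non-overlapping primitives; take the origin at the lower-left of the bounding box.
Bottom flange: 200 × 16, A = 3 200 mm², y = 8 mm, Ī = 68 267 mm⁴.
Web: 8 × 280, A = 2 240 mm², y = 156 mm, Ī = 14 634 667 mm⁴.
Top flange: 200 × 16, A = 3 200 mm², y = 304 mm, Ī = 68 267 mm⁴.
By symmetry the centroid is at mid-height, ȳ = 156 mm.
Transfer each piece to the centroidal x-axis using Ī + A·d² with d = y − 156:
  bottom flange: d = -148 mm → contributes +70 161 067 mm⁴
  web: d = 0 mm → contributes +14 634 667 mm⁴
  top flange: d = 148 mm → contributes +70 161 067 mm⁴
Total I = 154 956 800 mm⁴.
Radius of gyration: k = √(I/A) = √(154 956 800 / 8 640) = 133.92 mm.

k_x ≈ 134 mm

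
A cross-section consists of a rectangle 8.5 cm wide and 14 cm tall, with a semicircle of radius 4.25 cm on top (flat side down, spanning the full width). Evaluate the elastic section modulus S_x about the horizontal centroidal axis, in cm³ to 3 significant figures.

S_x ≈ 393 cm³

Split into non-overlapping primitives; take the origin at the lower-left of the bounding box.
Rectangular body: 8.5 × 14, A = 119 cm², y = 7 cm, Ī = 1943.7 cm⁴.
Semicircular cap: semicircle r = 4.25, A = 28.373 cm², y = 15.804 cm, Ī = 35.809 cm⁴.
Centroid: ȳ = ΣA·y / ΣA = 8.6949 cm.
Transfer each piece to the horizontal centroidal axis using Ī + A·d² with d = y − 8.6949:
  rectangular body: d = -1.6949 cm → contributes +2285.5 cm⁴
  semicircular cap: d = 7.1088 cm → contributes +1469.6 cm⁴
Total I = 3755.2 cm⁴.
Extreme fibre distance c = 9.5551 cm; S = I/c = 393 cm³.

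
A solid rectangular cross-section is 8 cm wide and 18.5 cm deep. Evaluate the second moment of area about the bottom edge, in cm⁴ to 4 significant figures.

I_base ≈ 1.688 × 10⁴ cm⁴

The section: 8 × 18.5, A = 148 cm², y = 9.25 cm, Ī = 4221.08 cm⁴.
Transfer it to a horizontal axis along the bottom face using Ī + A·d² with d = y − 0:
  the section: d = 9.25 cm → contributes +16884.3 cm⁴
Total I = 16884.3 cm⁴.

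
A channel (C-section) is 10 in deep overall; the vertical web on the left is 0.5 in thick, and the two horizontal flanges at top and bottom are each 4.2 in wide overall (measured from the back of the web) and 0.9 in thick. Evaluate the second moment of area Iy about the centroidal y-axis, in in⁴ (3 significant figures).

Iy ≈ 20.3 in⁴

Decompose the section into non-overlapping parts with the origin at the bottom-left of its bounding rectangle.
Web: 0.5 × 10, A = 5 in², x = 0.25 in, Ī = 0.10417 in⁴.
Top flange (beyond web): 3.7 × 0.9, A = 3.33 in², x = 2.35 in, Ī = 3.799 in⁴.
Bottom flange (beyond web): 3.7 × 0.9, A = 3.33 in², x = 2.35 in, Ī = 3.799 in⁴.
Centroid: x̄ = ΣA·x / ΣA = 1.4495 in.
Transfer each piece to the centroidal y-axis using Ī + A·d² with d = x − 1.4495:
  web: d = -1.1995 in → contributes +7.298 in⁴
  top flange (beyond web): d = 0.90051 in → contributes +6.4994 in⁴
  bottom flange (beyond web): d = 0.90051 in → contributes +6.4994 in⁴
Total I = 20.297 in⁴.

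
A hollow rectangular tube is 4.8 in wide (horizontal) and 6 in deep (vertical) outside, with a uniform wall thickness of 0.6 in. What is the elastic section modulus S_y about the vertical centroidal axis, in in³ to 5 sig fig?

Decompose the section into non-overlapping parts with the origin at the bottom-left of its bounding rectangle.
Outer rectangle: 4.8 × 6, A = 28.8 in², x = 2.4 in, Ī = 55.296 in⁴.
Inner void (subtracted): 3.6 × 4.8, A = 17.28 in², x = 2.4 in, Ī = 18.6624 in⁴.
By symmetry the centroid is at mid-width, x̄ = 2.4 in.
All pieces are centred on the vertical centroidal axis, so I = ΣĪ (holes subtracted) = 36.6336 in⁴.
Extreme fibre distance c = 2.4 in; S = I/c = 15.264 in³.

S_y ≈ 15.264 in³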